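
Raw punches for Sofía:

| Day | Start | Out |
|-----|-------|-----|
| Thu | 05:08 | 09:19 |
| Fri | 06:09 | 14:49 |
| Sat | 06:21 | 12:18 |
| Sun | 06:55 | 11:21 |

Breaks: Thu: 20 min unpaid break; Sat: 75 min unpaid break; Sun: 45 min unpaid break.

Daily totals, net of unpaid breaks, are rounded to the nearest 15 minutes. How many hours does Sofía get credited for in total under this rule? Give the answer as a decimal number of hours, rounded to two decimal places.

Thu: 05:08–09:19 = 4 h 11 min − 20 min = 3 h 51 min → rounds to 3 h 45 min
Fri: 06:09–14:49 = 8 h 40 min → rounds to 8 h 45 min
Sat: 06:21–12:18 = 5 h 57 min − 75 min = 4 h 42 min → rounds to 4 h 45 min
Sun: 06:55–11:21 = 4 h 26 min − 45 min = 3 h 41 min → rounds to 3 h 45 min
Total credited: 21 h 0 min.

21.00 hours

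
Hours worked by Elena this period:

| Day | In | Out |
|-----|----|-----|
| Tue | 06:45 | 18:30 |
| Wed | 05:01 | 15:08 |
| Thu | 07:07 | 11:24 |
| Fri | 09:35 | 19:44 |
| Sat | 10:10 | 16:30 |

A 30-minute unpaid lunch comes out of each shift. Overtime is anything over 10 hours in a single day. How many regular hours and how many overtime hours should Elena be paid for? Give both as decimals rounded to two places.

Tue: 06:45–18:30 = 11 h 45 min; less 30 min break → 11 h 15 min
Wed: 05:01–15:08 = 10 h 7 min; less 30 min break → 9 h 37 min
Thu: 07:07–11:24 = 4 h 17 min; less 30 min break → 3 h 47 min
Fri: 09:35–19:44 = 10 h 9 min; less 30 min break → 9 h 39 min
Sat: 10:10–16:30 = 6 h 20 min; less 30 min break → 5 h 50 min
Tue reg 10 h 0 min / OT 1 h 15 min; Wed reg 9 h 37 min / OT 0 h 0 min; Thu reg 3 h 47 min / OT 0 h 0 min; Fri reg 9 h 39 min / OT 0 h 0 min; Sat reg 5 h 50 min / OT 0 h 0 min.
Totals: regular 38 h 53 min, overtime 1 h 15 min.

Regular 38.88 hours, overtime 1.25 hours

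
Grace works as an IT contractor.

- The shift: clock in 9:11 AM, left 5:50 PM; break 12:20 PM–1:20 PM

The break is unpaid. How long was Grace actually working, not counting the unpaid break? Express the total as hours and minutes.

The shift: 9:11 AM–5:50 PM = 8 h 39 min; less 60 min break → 7 h 39 min

7 h 39 min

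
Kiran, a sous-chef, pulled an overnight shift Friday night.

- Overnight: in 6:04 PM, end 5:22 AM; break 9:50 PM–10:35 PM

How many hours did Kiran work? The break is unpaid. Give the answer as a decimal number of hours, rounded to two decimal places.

Overnight: 6:04 PM → midnight = 5 h 56 min; midnight → 5:22 AM = 5 h 22 min; span 11 h 18 min; less 45 min break → 10 h 33 min

10.55 hours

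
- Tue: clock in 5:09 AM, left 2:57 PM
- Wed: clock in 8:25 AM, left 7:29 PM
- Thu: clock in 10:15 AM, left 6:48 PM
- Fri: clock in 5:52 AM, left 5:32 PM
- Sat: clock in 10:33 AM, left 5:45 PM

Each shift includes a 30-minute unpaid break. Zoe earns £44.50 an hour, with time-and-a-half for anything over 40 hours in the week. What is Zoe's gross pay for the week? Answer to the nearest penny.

Tue: 5:09 AM–2:57 PM = 9 h 48 min; less 30 min break → 9 h 18 min
Wed: 8:25 AM–7:29 PM = 11 h 4 min; less 30 min break → 10 h 34 min
Thu: 10:15 AM–6:48 PM = 8 h 33 min; less 30 min break → 8 h 3 min
Fri: 5:52 AM–5:32 PM = 11 h 40 min; less 30 min break → 11 h 10 min
Sat: 10:33 AM–5:45 PM = 7 h 12 min; less 30 min break → 6 h 42 min
Total worked: 45 h 47 min = 2747 min.
Regular 40 h 0 min = 2400 min at £44.50/h; overtime 5 h 47 min = 347 min at £66.75/h.
Pay = (2400 × £44.50 + 347 × £66.75) ÷ 60 = £2166.04.

£2166.04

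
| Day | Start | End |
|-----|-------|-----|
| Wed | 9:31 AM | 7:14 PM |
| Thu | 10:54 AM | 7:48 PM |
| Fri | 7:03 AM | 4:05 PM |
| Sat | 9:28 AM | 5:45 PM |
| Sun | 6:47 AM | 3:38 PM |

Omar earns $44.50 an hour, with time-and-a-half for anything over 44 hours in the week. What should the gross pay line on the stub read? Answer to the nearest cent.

Wed: 9:31 AM–7:14 PM = 9 h 43 min
Thu: 10:54 AM–7:48 PM = 8 h 54 min
Fri: 7:03 AM–4:05 PM = 9 h 2 min
Sat: 9:28 AM–5:45 PM = 8 h 17 min
Sun: 6:47 AM–3:38 PM = 8 h 51 min
Total worked: 44 h 47 min = 2687 min.
Regular 44 h 0 min = 2640 min at $44.50/h; overtime 0 h 47 min = 47 min at $66.75/h.
Pay = (2640 × $44.50 + 47 × $66.75) ÷ 60 = $2010.29.

$2010.29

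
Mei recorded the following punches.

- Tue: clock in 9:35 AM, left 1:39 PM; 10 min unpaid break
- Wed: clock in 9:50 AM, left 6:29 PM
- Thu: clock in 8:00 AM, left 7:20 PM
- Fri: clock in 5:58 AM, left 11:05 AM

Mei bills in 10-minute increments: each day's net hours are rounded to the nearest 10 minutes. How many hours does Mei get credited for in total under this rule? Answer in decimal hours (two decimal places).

Tue: 9:35 AM–1:39 PM = 4 h 4 min − 10 min = 3 h 54 min → rounds to 3 h 50 min
Wed: 9:50 AM–6:29 PM = 8 h 39 min → rounds to 8 h 40 min
Thu: 8:00 AM–7:20 PM = 11 h 20 min → rounds to 11 h 20 min
Fri: 5:58 AM–11:05 AM = 5 h 7 min → rounds to 5 h 10 min
Total credited: 29 h 0 min.

29.00 hours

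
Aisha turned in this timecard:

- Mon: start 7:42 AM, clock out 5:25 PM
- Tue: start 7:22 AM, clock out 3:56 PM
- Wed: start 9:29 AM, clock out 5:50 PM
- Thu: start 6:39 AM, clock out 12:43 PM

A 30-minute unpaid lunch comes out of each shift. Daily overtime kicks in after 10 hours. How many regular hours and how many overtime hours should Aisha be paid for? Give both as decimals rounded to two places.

Regular 30.70 hours, overtime 0.00 hours

Mon: 7:42 AM–5:25 PM = 9 h 43 min; less 30 min break → 9 h 13 min
Tue: 7:22 AM–3:56 PM = 8 h 34 min; less 30 min break → 8 h 4 min
Wed: 9:29 AM–5:50 PM = 8 h 21 min; less 30 min break → 7 h 51 min
Thu: 6:39 AM–12:43 PM = 6 h 4 min; less 30 min break → 5 h 34 min
Mon reg 9 h 13 min / OT 0 h 0 min; Tue reg 8 h 4 min / OT 0 h 0 min; Wed reg 7 h 51 min / OT 0 h 0 min; Thu reg 5 h 34 min / OT 0 h 0 min.
Totals: regular 30 h 42 min, overtime 0 h 0 min.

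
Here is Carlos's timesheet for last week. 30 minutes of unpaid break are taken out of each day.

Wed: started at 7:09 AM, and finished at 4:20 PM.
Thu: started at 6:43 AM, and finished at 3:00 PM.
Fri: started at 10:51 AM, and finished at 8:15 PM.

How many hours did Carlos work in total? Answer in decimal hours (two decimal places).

25.37 hours

Wed: 7:09 AM–4:20 PM = 9 h 11 min; less 30 min break → 8 h 41 min
Thu: 6:43 AM–3:00 PM = 8 h 17 min; less 30 min break → 7 h 47 min
Fri: 10:51 AM–8:15 PM = 9 h 24 min; less 30 min break → 8 h 54 min
Total: 8 h 41 min + 7 h 47 min + 8 h 54 min = 25 h 22 min.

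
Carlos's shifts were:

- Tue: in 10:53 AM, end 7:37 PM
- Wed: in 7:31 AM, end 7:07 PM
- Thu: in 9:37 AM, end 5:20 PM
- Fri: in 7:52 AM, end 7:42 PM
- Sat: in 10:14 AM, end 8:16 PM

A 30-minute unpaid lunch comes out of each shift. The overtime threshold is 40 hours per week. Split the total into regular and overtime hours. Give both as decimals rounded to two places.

Tue: 10:53 AM–7:37 PM = 8 h 44 min; less 30 min break → 8 h 14 min
Wed: 7:31 AM–7:07 PM = 11 h 36 min; less 30 min break → 11 h 6 min
Thu: 9:37 AM–5:20 PM = 7 h 43 min; less 30 min break → 7 h 13 min
Fri: 7:52 AM–7:42 PM = 11 h 50 min; less 30 min break → 11 h 20 min
Sat: 10:14 AM–8:16 PM = 10 h 2 min; less 30 min break → 9 h 32 min
Total worked: 47 h 25 min = 47.42 h.
Threshold 40 h → overtime 7 h 25 min, regular 40 h 0 min.

Regular 40.00 hours, overtime 7.42 hours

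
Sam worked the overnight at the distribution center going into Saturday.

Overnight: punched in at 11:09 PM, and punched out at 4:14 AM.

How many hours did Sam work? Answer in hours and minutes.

5 h 5 min

Overnight: 11:09 PM → midnight = 0 h 51 min; midnight → 4:14 AM = 4 h 14 min; span 5 h 5 min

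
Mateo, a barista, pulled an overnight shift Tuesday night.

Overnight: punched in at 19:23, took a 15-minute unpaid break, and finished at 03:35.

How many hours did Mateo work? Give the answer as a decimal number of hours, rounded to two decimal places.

7.95 hours

Overnight: 19:23 → midnight = 4 h 37 min; midnight → 03:35 = 3 h 35 min; span 8 h 12 min; less 15 min break → 7 h 57 min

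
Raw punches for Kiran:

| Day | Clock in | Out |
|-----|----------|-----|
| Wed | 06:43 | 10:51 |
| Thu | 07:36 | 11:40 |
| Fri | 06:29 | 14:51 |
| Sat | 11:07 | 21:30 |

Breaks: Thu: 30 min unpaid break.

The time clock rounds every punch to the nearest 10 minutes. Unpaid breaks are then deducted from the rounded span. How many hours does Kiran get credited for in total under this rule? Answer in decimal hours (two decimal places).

26.33 hours

Wed: in 06:43→06:40, out 10:51→10:50; 4 h 10 min
Thu: in 07:36→07:40, out 11:40→11:40; 4 h 0 min − 30 min = 3 h 30 min
Fri: in 06:29→06:30, out 14:51→14:50; 8 h 20 min
Sat: in 11:07→11:10, out 21:30→21:30; 10 h 20 min
Total credited: 26 h 20 min.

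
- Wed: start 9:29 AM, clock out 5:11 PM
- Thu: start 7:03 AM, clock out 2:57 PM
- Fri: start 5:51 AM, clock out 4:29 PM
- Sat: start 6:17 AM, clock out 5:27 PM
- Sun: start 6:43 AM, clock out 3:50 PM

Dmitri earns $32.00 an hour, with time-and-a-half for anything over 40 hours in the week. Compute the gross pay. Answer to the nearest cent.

$1592.80

Wed: 9:29 AM–5:11 PM = 7 h 42 min
Thu: 7:03 AM–2:57 PM = 7 h 54 min
Fri: 5:51 AM–4:29 PM = 10 h 38 min
Sat: 6:17 AM–5:27 PM = 11 h 10 min
Sun: 6:43 AM–3:50 PM = 9 h 7 min
Total worked: 46 h 31 min = 2791 min.
Regular 40 h 0 min = 2400 min at $32.00/h; overtime 6 h 31 min = 391 min at $48.00/h.
Pay = (2400 × $32.00 + 391 × $48.00) ÷ 60 = $1592.80.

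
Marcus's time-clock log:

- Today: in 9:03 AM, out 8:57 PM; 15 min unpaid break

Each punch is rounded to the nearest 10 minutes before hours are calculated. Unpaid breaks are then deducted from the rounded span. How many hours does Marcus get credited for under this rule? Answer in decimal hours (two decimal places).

11.75 hours

Today: in 9:03 AM→9:00 AM, out 8:57 PM→9:00 PM; 12 h 0 min − 15 min = 11 h 45 min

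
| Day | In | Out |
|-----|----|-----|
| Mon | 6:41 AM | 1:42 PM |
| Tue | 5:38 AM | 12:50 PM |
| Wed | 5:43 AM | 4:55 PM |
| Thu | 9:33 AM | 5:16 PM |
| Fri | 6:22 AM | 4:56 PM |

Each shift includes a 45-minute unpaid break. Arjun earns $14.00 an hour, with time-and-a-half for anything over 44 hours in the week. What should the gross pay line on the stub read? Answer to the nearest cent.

Mon: 6:41 AM–1:42 PM = 7 h 1 min; less 45 min break → 6 h 16 min
Tue: 5:38 AM–12:50 PM = 7 h 12 min; less 45 min break → 6 h 27 min
Wed: 5:43 AM–4:55 PM = 11 h 12 min; less 45 min break → 10 h 27 min
Thu: 9:33 AM–5:16 PM = 7 h 43 min; less 45 min break → 6 h 58 min
Fri: 6:22 AM–4:56 PM = 10 h 34 min; less 45 min break → 9 h 49 min
Total worked: 39 h 57 min = 2397 min.
Regular 39 h 57 min = 2397 min at $14.00/h; overtime 0 h 0 min = 0 min at $21.00/h.
Pay = (2397 × $14.00 + 0 × $21.00) ÷ 60 = $559.30.

$559.30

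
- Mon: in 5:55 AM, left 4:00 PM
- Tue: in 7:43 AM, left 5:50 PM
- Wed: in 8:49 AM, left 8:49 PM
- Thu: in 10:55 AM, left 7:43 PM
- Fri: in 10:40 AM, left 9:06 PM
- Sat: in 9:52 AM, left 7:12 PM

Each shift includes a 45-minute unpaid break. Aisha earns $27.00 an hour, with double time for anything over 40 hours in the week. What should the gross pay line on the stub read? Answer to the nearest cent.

Mon: 5:55 AM–4:00 PM = 10 h 5 min; less 45 min break → 9 h 20 min
Tue: 7:43 AM–5:50 PM = 10 h 7 min; less 45 min break → 9 h 22 min
Wed: 8:49 AM–8:49 PM = 12 h 0 min; less 45 min break → 11 h 15 min
Thu: 10:55 AM–7:43 PM = 8 h 48 min; less 45 min break → 8 h 3 min
Fri: 10:40 AM–9:06 PM = 10 h 26 min; less 45 min break → 9 h 41 min
Sat: 9:52 AM–7:12 PM = 9 h 20 min; less 45 min break → 8 h 35 min
Total worked: 56 h 16 min = 3376 min.
Regular 40 h 0 min = 2400 min at $27.00/h; overtime 16 h 16 min = 976 min at $54.00/h.
Pay = (2400 × $27.00 + 976 × $54.00) ÷ 60 = $1958.40.

$1958.40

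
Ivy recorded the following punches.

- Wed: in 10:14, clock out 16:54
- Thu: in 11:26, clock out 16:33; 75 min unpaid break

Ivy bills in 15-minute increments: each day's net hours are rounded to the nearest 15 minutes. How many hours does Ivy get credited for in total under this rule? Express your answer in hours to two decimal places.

Wed: 10:14–16:54 = 6 h 40 min → rounds to 6 h 45 min
Thu: 11:26–16:33 = 5 h 7 min − 75 min = 3 h 52 min → rounds to 3 h 45 min
Total credited: 10 h 30 min.

10.50 hours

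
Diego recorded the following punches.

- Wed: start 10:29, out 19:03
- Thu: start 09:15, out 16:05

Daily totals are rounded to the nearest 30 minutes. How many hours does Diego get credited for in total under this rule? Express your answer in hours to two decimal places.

15.50 hours

Wed: 10:29–19:03 = 8 h 34 min → rounds to 8 h 30 min
Thu: 09:15–16:05 = 6 h 50 min → rounds to 7 h 0 min
Total credited: 15 h 30 min.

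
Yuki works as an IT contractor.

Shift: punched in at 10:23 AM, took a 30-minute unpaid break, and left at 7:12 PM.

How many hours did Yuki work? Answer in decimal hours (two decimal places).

8.32 hours

Shift: 10:23 AM–7:12 PM = 8 h 49 min; less 30 min break → 8 h 19 min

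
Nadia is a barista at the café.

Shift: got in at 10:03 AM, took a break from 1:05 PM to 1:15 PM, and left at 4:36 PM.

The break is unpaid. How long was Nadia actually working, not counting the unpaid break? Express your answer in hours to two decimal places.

6.38 hours

Shift: 10:03 AM–4:36 PM = 6 h 33 min; less 10 min break → 6 h 23 min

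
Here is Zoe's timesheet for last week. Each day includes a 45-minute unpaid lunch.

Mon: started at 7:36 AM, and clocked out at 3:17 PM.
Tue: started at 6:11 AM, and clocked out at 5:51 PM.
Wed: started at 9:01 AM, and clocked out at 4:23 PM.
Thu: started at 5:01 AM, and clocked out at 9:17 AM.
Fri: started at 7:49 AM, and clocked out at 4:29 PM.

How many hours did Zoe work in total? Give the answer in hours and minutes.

35 h 54 min

Mon: 7:36 AM–3:17 PM = 7 h 41 min; less 45 min break → 6 h 56 min
Tue: 6:11 AM–5:51 PM = 11 h 40 min; less 45 min break → 10 h 55 min
Wed: 9:01 AM–4:23 PM = 7 h 22 min; less 45 min break → 6 h 37 min
Thu: 5:01 AM–9:17 AM = 4 h 16 min; less 45 min break → 3 h 31 min
Fri: 7:49 AM–4:29 PM = 8 h 40 min; less 45 min break → 7 h 55 min
Total: 6 h 56 min + 10 h 55 min + 6 h 37 min + 3 h 31 min + 7 h 55 min = 35 h 54 min.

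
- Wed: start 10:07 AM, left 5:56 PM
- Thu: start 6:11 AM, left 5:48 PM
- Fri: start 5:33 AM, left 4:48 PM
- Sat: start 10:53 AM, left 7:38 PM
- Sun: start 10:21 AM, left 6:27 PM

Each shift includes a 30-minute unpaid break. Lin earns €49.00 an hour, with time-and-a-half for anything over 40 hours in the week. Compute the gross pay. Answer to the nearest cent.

Wed: 10:07 AM–5:56 PM = 7 h 49 min; less 30 min break → 7 h 19 min
Thu: 6:11 AM–5:48 PM = 11 h 37 min; less 30 min break → 11 h 7 min
Fri: 5:33 AM–4:48 PM = 11 h 15 min; less 30 min break → 10 h 45 min
Sat: 10:53 AM–7:38 PM = 8 h 45 min; less 30 min break → 8 h 15 min
Sun: 10:21 AM–6:27 PM = 8 h 6 min; less 30 min break → 7 h 36 min
Total worked: 45 h 2 min = 2702 min.
Regular 40 h 0 min = 2400 min at €49.00/h; overtime 5 h 2 min = 302 min at €73.50/h.
Pay = (2400 × €49.00 + 302 × €73.50) ÷ 60 = €2329.95.

€2329.95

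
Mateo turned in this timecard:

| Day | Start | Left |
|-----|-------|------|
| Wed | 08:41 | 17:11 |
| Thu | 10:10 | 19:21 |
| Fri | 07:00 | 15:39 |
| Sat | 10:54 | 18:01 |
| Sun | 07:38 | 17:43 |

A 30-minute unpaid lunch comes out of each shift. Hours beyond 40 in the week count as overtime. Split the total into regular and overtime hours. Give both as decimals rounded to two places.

Regular 40.00 hours, overtime 1.03 hours

Wed: 08:41–17:11 = 8 h 30 min; less 30 min break → 8 h 0 min
Thu: 10:10–19:21 = 9 h 11 min; less 30 min break → 8 h 41 min
Fri: 07:00–15:39 = 8 h 39 min; less 30 min break → 8 h 9 min
Sat: 10:54–18:01 = 7 h 7 min; less 30 min break → 6 h 37 min
Sun: 07:38–17:43 = 10 h 5 min; less 30 min break → 9 h 35 min
Total worked: 41 h 2 min = 41.03 h.
Threshold 40 h → overtime 1 h 2 min, regular 40 h 0 min.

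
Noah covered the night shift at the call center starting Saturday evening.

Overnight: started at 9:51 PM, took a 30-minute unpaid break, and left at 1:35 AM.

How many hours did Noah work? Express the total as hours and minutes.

Overnight: 9:51 PM → midnight = 2 h 9 min; midnight → 1:35 AM = 1 h 35 min; span 3 h 44 min; less 30 min break → 3 h 14 min

3 h 14 min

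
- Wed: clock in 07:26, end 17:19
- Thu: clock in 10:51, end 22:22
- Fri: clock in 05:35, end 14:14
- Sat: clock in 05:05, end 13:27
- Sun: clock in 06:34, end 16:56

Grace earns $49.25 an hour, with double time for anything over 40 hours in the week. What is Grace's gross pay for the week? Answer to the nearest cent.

Wed: 07:26–17:19 = 9 h 53 min
Thu: 10:51–22:22 = 11 h 31 min
Fri: 05:35–14:14 = 8 h 39 min
Sat: 05:05–13:27 = 8 h 22 min
Sun: 06:34–16:56 = 10 h 22 min
Total worked: 48 h 47 min = 2927 min.
Regular 40 h 0 min = 2400 min at $49.25/h; overtime 8 h 47 min = 527 min at $98.50/h.
Pay = (2400 × $49.25 + 527 × $98.50) ÷ 60 = $2835.16.

$2835.16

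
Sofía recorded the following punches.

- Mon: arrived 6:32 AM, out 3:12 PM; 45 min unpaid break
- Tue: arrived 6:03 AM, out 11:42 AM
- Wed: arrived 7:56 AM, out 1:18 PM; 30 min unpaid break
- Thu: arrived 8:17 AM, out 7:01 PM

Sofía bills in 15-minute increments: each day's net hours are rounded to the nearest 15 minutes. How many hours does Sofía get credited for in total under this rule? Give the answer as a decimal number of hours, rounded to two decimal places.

29.25 hours

Mon: 6:32 AM–3:12 PM = 8 h 40 min − 45 min = 7 h 55 min → rounds to 8 h 0 min
Tue: 6:03 AM–11:42 AM = 5 h 39 min → rounds to 5 h 45 min
Wed: 7:56 AM–1:18 PM = 5 h 22 min − 30 min = 4 h 52 min → rounds to 4 h 45 min
Thu: 8:17 AM–7:01 PM = 10 h 44 min → rounds to 10 h 45 min
Total credited: 29 h 15 min.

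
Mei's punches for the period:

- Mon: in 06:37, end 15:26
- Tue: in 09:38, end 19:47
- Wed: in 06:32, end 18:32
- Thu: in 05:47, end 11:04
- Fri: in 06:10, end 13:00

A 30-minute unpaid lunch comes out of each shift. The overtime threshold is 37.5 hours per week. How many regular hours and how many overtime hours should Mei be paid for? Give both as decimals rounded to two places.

Regular 37.50 hours, overtime 3.08 hours

Mon: 06:37–15:26 = 8 h 49 min; less 30 min break → 8 h 19 min
Tue: 09:38–19:47 = 10 h 9 min; less 30 min break → 9 h 39 min
Wed: 06:32–18:32 = 12 h 0 min; less 30 min break → 11 h 30 min
Thu: 05:47–11:04 = 5 h 17 min; less 30 min break → 4 h 47 min
Fri: 06:10–13:00 = 6 h 50 min; less 30 min break → 6 h 20 min
Total worked: 40 h 35 min = 40.58 h.
Threshold 37.5 h → overtime 3 h 5 min, regular 37 h 30 min.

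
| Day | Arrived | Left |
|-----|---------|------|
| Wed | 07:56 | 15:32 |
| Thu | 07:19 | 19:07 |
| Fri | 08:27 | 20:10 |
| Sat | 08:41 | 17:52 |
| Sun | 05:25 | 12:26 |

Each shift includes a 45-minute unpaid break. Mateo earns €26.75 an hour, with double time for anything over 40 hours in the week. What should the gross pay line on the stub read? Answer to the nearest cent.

Wed: 07:56–15:32 = 7 h 36 min; less 45 min break → 6 h 51 min
Thu: 07:19–19:07 = 11 h 48 min; less 45 min break → 11 h 3 min
Fri: 08:27–20:10 = 11 h 43 min; less 45 min break → 10 h 58 min
Sat: 08:41–17:52 = 9 h 11 min; less 45 min break → 8 h 26 min
Sun: 05:25–12:26 = 7 h 1 min; less 45 min break → 6 h 16 min
Total worked: 43 h 34 min = 2614 min.
Regular 40 h 0 min = 2400 min at €26.75/h; overtime 3 h 34 min = 214 min at €53.50/h.
Pay = (2400 × €26.75 + 214 × €53.50) ÷ 60 = €1260.82.

€1260.82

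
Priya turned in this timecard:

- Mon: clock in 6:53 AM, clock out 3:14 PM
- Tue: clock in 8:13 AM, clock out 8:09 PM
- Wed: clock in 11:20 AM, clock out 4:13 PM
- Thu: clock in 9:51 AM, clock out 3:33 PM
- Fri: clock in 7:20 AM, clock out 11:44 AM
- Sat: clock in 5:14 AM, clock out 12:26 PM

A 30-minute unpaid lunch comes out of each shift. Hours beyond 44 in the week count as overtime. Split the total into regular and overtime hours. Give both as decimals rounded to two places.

Regular 39.47 hours, overtime 0.00 hours

Mon: 6:53 AM–3:14 PM = 8 h 21 min; less 30 min break → 7 h 51 min
Tue: 8:13 AM–8:09 PM = 11 h 56 min; less 30 min break → 11 h 26 min
Wed: 11:20 AM–4:13 PM = 4 h 53 min; less 30 min break → 4 h 23 min
Thu: 9:51 AM–3:33 PM = 5 h 42 min; less 30 min break → 5 h 12 min
Fri: 7:20 AM–11:44 AM = 4 h 24 min; less 30 min break → 3 h 54 min
Sat: 5:14 AM–12:26 PM = 7 h 12 min; less 30 min break → 6 h 42 min
Total worked: 39 h 28 min = 39.47 h.
Threshold 44 h → overtime 0 h 0 min, regular 39 h 28 min.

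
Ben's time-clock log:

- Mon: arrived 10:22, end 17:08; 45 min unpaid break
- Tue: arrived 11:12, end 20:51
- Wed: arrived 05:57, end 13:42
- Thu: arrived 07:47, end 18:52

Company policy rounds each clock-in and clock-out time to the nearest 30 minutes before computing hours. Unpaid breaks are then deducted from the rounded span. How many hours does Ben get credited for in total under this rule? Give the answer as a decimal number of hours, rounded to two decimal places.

34.25 hours

Mon: in 10:22→10:30, out 17:08→17:00; 6 h 30 min − 45 min = 5 h 45 min
Tue: in 11:12→11:00, out 20:51→21:00; 10 h 0 min
Wed: in 05:57→06:00, out 13:42→13:30; 7 h 30 min
Thu: in 07:47→08:00, out 18:52→19:00; 11 h 0 min
Total credited: 34 h 15 min.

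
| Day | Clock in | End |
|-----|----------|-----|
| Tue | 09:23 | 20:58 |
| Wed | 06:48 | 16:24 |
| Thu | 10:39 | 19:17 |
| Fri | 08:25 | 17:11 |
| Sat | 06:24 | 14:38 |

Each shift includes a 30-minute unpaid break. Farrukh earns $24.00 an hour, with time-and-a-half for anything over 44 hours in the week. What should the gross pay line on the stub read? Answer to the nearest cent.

Tue: 09:23–20:58 = 11 h 35 min; less 30 min break → 11 h 5 min
Wed: 06:48–16:24 = 9 h 36 min; less 30 min break → 9 h 6 min
Thu: 10:39–19:17 = 8 h 38 min; less 30 min break → 8 h 8 min
Fri: 08:25–17:11 = 8 h 46 min; less 30 min break → 8 h 16 min
Sat: 06:24–14:38 = 8 h 14 min; less 30 min break → 7 h 44 min
Total worked: 44 h 19 min = 2659 min.
Regular 44 h 0 min = 2640 min at $24.00/h; overtime 0 h 19 min = 19 min at $36.00/h.
Pay = (2640 × $24.00 + 19 × $36.00) ÷ 60 = $1067.40.

$1067.40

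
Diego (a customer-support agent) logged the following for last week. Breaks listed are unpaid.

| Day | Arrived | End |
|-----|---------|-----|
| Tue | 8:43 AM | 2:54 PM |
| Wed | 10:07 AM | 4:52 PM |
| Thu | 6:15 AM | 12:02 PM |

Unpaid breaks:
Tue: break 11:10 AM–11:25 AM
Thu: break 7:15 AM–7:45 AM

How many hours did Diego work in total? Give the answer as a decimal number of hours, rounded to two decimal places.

17.97 hours

Tue: 8:43 AM–2:54 PM = 6 h 11 min; less 15 min break → 5 h 56 min
Wed: 10:07 AM–4:52 PM = 6 h 45 min
Thu: 6:15 AM–12:02 PM = 5 h 47 min; less 30 min break → 5 h 17 min
Total: 5 h 56 min + 6 h 45 min + 5 h 17 min = 17 h 58 min.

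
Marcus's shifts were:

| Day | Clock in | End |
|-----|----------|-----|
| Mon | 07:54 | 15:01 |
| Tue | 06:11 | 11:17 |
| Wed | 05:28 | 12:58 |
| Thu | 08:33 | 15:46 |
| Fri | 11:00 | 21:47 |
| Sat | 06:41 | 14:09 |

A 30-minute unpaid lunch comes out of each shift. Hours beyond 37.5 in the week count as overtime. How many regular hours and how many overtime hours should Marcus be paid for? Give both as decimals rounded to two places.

Mon: 07:54–15:01 = 7 h 7 min; less 30 min break → 6 h 37 min
Tue: 06:11–11:17 = 5 h 6 min; less 30 min break → 4 h 36 min
Wed: 05:28–12:58 = 7 h 30 min; less 30 min break → 7 h 0 min
Thu: 08:33–15:46 = 7 h 13 min; less 30 min break → 6 h 43 min
Fri: 11:00–21:47 = 10 h 47 min; less 30 min break → 10 h 17 min
Sat: 06:41–14:09 = 7 h 28 min; less 30 min break → 6 h 58 min
Total worked: 42 h 11 min = 42.18 h.
Threshold 37.5 h → overtime 4 h 41 min, regular 37 h 30 min.

Regular 37.50 hours, overtime 4.68 hours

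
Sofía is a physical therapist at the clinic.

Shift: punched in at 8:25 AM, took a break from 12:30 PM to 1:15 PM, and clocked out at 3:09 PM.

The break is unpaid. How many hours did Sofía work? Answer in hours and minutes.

5 h 59 min

Shift: 8:25 AM–3:09 PM = 6 h 44 min; less 45 min break → 5 h 59 min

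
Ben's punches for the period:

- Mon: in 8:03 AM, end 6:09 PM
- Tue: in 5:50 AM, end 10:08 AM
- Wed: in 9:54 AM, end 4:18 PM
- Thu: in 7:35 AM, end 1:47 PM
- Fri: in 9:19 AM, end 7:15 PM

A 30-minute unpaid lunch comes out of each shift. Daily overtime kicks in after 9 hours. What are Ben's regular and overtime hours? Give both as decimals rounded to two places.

Mon: 8:03 AM–6:09 PM = 10 h 6 min; less 30 min break → 9 h 36 min
Tue: 5:50 AM–10:08 AM = 4 h 18 min; less 30 min break → 3 h 48 min
Wed: 9:54 AM–4:18 PM = 6 h 24 min; less 30 min break → 5 h 54 min
Thu: 7:35 AM–1:47 PM = 6 h 12 min; less 30 min break → 5 h 42 min
Fri: 9:19 AM–7:15 PM = 9 h 56 min; less 30 min break → 9 h 26 min
Mon reg 9 h 0 min / OT 0 h 36 min; Tue reg 3 h 48 min / OT 0 h 0 min; Wed reg 5 h 54 min / OT 0 h 0 min; Thu reg 5 h 42 min / OT 0 h 0 min; Fri reg 9 h 0 min / OT 0 h 26 min.
Totals: regular 33 h 24 min, overtime 1 h 2 min.

Regular 33.40 hours, overtime 1.03 hours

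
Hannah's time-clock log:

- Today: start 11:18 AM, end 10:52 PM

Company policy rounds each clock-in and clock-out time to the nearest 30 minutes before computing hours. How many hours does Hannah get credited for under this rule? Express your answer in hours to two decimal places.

Today: in 11:18 AM→11:30 AM, out 10:52 PM→11:00 PM; 11 h 30 min

11.50 hours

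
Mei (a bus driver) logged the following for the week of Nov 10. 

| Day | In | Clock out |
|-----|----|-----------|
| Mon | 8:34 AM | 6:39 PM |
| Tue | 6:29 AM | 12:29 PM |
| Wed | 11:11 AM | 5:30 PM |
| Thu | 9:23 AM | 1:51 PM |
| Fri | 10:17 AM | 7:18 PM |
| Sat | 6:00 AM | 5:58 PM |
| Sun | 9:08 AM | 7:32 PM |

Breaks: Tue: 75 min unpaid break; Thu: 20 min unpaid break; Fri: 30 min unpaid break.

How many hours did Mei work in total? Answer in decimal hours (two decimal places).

Mon: 8:34 AM–6:39 PM = 10 h 5 min
Tue: 6:29 AM–12:29 PM = 6 h 0 min; less 75 min break → 4 h 45 min
Wed: 11:11 AM–5:30 PM = 6 h 19 min
Thu: 9:23 AM–1:51 PM = 4 h 28 min; less 20 min break → 4 h 8 min
Fri: 10:17 AM–7:18 PM = 9 h 1 min; less 30 min break → 8 h 31 min
Sat: 6:00 AM–5:58 PM = 11 h 58 min
Sun: 9:08 AM–7:32 PM = 10 h 24 min
Total: 10 h 5 min + 4 h 45 min + 6 h 19 min + 4 h 8 min + 8 h 31 min + 11 h 58 min + 10 h 24 min = 56 h 10 min.

56.17 hours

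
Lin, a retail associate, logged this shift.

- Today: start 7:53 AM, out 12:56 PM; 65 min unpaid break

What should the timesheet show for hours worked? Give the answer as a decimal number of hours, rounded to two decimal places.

3.97 hours

Today: 7:53 AM–12:56 PM = 5 h 3 min; less 65 min break → 3 h 58 min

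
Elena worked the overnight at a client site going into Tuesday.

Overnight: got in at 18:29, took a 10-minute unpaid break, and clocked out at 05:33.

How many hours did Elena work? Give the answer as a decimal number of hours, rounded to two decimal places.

10.90 hours

Overnight: 18:29 → midnight = 5 h 31 min; midnight → 05:33 = 5 h 33 min; span 11 h 4 min; less 10 min break → 10 h 54 min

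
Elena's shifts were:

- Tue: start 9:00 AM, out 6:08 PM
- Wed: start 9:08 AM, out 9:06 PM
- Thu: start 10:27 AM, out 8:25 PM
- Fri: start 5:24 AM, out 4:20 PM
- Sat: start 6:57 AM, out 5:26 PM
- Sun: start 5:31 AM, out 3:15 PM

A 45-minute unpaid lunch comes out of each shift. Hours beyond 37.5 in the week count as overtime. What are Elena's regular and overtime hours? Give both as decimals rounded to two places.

Regular 37.50 hours, overtime 20.22 hours

Tue: 9:00 AM–6:08 PM = 9 h 8 min; less 45 min break → 8 h 23 min
Wed: 9:08 AM–9:06 PM = 11 h 58 min; less 45 min break → 11 h 13 min
Thu: 10:27 AM–8:25 PM = 9 h 58 min; less 45 min break → 9 h 13 min
Fri: 5:24 AM–4:20 PM = 10 h 56 min; less 45 min break → 10 h 11 min
Sat: 6:57 AM–5:26 PM = 10 h 29 min; less 45 min break → 9 h 44 min
Sun: 5:31 AM–3:15 PM = 9 h 44 min; less 45 min break → 8 h 59 min
Total worked: 57 h 43 min = 57.72 h.
Threshold 37.5 h → overtime 20 h 13 min, regular 37 h 30 min.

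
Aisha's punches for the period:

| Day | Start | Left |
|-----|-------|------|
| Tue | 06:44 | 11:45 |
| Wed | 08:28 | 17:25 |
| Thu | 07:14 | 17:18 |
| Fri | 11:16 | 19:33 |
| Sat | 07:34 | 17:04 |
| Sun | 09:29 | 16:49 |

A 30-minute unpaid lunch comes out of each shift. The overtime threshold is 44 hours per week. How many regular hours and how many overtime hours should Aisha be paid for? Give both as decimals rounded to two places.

Regular 44.00 hours, overtime 2.15 hours

Tue: 06:44–11:45 = 5 h 1 min; less 30 min break → 4 h 31 min
Wed: 08:28–17:25 = 8 h 57 min; less 30 min break → 8 h 27 min
Thu: 07:14–17:18 = 10 h 4 min; less 30 min break → 9 h 34 min
Fri: 11:16–19:33 = 8 h 17 min; less 30 min break → 7 h 47 min
Sat: 07:34–17:04 = 9 h 30 min; less 30 min break → 9 h 0 min
Sun: 09:29–16:49 = 7 h 20 min; less 30 min break → 6 h 50 min
Total worked: 46 h 9 min = 46.15 h.
Threshold 44 h → overtime 2 h 9 min, regular 44 h 0 min.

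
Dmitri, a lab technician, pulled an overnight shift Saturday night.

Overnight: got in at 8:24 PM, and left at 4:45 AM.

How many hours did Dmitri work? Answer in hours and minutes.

Overnight: 8:24 PM → midnight = 3 h 36 min; midnight → 4:45 AM = 4 h 45 min; span 8 h 21 min

8 h 21 min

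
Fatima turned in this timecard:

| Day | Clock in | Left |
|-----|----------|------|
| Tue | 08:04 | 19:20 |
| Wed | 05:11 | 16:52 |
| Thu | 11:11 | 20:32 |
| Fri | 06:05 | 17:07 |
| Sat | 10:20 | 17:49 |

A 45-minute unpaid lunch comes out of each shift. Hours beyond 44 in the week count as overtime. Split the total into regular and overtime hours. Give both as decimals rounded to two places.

Tue: 08:04–19:20 = 11 h 16 min; less 45 min break → 10 h 31 min
Wed: 05:11–16:52 = 11 h 41 min; less 45 min break → 10 h 56 min
Thu: 11:11–20:32 = 9 h 21 min; less 45 min break → 8 h 36 min
Fri: 06:05–17:07 = 11 h 2 min; less 45 min break → 10 h 17 min
Sat: 10:20–17:49 = 7 h 29 min; less 45 min break → 6 h 44 min
Total worked: 47 h 4 min = 47.07 h.
Threshold 44 h → overtime 3 h 4 min, regular 44 h 0 min.

Regular 44.00 hours, overtime 3.07 hours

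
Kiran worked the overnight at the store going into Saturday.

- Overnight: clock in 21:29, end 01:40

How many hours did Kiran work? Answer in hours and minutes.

4 h 11 min

Overnight: 21:29 → midnight = 2 h 31 min; midnight → 01:40 = 1 h 40 min; span 4 h 11 min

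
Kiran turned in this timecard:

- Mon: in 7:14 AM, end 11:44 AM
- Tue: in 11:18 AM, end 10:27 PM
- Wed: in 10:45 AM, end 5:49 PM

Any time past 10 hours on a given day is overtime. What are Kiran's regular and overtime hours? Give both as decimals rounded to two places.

Regular 21.57 hours, overtime 1.15 hours

Mon: 7:14 AM–11:44 AM = 4 h 30 min
Tue: 11:18 AM–10:27 PM = 11 h 9 min
Wed: 10:45 AM–5:49 PM = 7 h 4 min
Mon reg 4 h 30 min / OT 0 h 0 min; Tue reg 10 h 0 min / OT 1 h 9 min; Wed reg 7 h 4 min / OT 0 h 0 min.
Totals: regular 21 h 34 min, overtime 1 h 9 min.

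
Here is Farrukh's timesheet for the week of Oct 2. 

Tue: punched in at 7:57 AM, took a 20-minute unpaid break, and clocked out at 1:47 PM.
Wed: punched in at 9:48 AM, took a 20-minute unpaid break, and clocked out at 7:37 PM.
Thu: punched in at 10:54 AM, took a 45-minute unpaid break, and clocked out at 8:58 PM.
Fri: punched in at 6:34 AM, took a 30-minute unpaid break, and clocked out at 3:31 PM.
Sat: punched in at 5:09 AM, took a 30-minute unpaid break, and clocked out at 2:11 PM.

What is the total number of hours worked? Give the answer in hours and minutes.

41 h 17 min

Tue: 7:57 AM–1:47 PM = 5 h 50 min; less 20 min break → 5 h 30 min
Wed: 9:48 AM–7:37 PM = 9 h 49 min; less 20 min break → 9 h 29 min
Thu: 10:54 AM–8:58 PM = 10 h 4 min; less 45 min break → 9 h 19 min
Fri: 6:34 AM–3:31 PM = 8 h 57 min; less 30 min break → 8 h 27 min
Sat: 5:09 AM–2:11 PM = 9 h 2 min; less 30 min break → 8 h 32 min
Total: 5 h 30 min + 9 h 29 min + 9 h 19 min + 8 h 27 min + 8 h 32 min = 41 h 17 min.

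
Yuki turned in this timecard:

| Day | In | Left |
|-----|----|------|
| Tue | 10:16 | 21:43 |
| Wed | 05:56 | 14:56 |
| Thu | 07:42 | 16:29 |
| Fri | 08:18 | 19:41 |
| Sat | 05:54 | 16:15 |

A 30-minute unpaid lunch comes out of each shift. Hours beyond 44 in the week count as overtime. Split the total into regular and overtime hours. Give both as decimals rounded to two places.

Regular 44.00 hours, overtime 4.47 hours

Tue: 10:16–21:43 = 11 h 27 min; less 30 min break → 10 h 57 min
Wed: 05:56–14:56 = 9 h 0 min; less 30 min break → 8 h 30 min
Thu: 07:42–16:29 = 8 h 47 min; less 30 min break → 8 h 17 min
Fri: 08:18–19:41 = 11 h 23 min; less 30 min break → 10 h 53 min
Sat: 05:54–16:15 = 10 h 21 min; less 30 min break → 9 h 51 min
Total worked: 48 h 28 min = 48.47 h.
Threshold 44 h → overtime 4 h 28 min, regular 44 h 0 min.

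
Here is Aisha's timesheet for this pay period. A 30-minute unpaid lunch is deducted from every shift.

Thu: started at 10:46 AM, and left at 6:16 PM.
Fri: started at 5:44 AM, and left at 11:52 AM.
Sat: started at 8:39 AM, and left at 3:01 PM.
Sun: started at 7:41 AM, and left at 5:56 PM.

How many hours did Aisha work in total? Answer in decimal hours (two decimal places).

28.25 hours

Thu: 10:46 AM–6:16 PM = 7 h 30 min; less 30 min break → 7 h 0 min
Fri: 5:44 AM–11:52 AM = 6 h 8 min; less 30 min break → 5 h 38 min
Sat: 8:39 AM–3:01 PM = 6 h 22 min; less 30 min break → 5 h 52 min
Sun: 7:41 AM–5:56 PM = 10 h 15 min; less 30 min break → 9 h 45 min
Total: 7 h 0 min + 5 h 38 min + 5 h 52 min + 9 h 45 min = 28 h 15 min.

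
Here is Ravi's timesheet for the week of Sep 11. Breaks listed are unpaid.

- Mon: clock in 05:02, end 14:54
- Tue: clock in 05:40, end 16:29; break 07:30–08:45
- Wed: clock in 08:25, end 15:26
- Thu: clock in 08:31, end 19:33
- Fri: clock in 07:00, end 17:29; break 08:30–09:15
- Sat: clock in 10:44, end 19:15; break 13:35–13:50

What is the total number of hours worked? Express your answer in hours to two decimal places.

55.48 hours

Mon: 05:02–14:54 = 9 h 52 min
Tue: 05:40–16:29 = 10 h 49 min; less 75 min break → 9 h 34 min
Wed: 08:25–15:26 = 7 h 1 min
Thu: 08:31–19:33 = 11 h 2 min
Fri: 07:00–17:29 = 10 h 29 min; less 45 min break → 9 h 44 min
Sat: 10:44–19:15 = 8 h 31 min; less 15 min break → 8 h 16 min
Total: 9 h 52 min + 9 h 34 min + 7 h 1 min + 11 h 2 min + 9 h 44 min + 8 h 16 min = 55 h 29 min.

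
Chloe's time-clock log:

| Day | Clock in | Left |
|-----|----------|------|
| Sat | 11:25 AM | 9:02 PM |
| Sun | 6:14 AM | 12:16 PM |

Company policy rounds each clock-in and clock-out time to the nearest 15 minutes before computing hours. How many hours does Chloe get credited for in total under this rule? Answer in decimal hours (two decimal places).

15.50 hours

Sat: in 11:25 AM→11:30 AM, out 9:02 PM→9:00 PM; 9 h 30 min
Sun: in 6:14 AM→6:15 AM, out 12:16 PM→12:15 PM; 6 h 0 min
Total credited: 15 h 30 min.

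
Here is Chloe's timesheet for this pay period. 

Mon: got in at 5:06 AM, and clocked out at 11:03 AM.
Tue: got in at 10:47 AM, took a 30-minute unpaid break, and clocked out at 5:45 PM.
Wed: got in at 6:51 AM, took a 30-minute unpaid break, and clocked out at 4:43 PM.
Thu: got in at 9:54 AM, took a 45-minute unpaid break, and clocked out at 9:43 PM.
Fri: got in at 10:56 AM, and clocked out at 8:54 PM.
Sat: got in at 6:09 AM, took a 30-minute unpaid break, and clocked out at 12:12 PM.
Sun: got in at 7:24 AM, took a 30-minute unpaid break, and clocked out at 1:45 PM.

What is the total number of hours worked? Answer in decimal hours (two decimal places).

Mon: 5:06 AM–11:03 AM = 5 h 57 min
Tue: 10:47 AM–5:45 PM = 6 h 58 min; less 30 min break → 6 h 28 min
Wed: 6:51 AM–4:43 PM = 9 h 52 min; less 30 min break → 9 h 22 min
Thu: 9:54 AM–9:43 PM = 11 h 49 min; less 45 min break → 11 h 4 min
Fri: 10:56 AM–8:54 PM = 9 h 58 min
Sat: 6:09 AM–12:12 PM = 6 h 3 min; less 30 min break → 5 h 33 min
Sun: 7:24 AM–1:45 PM = 6 h 21 min; less 30 min break → 5 h 51 min
Total: 5 h 57 min + 6 h 28 min + 9 h 22 min + 11 h 4 min + 9 h 58 min + 5 h 33 min + 5 h 51 min = 54 h 13 min.

54.22 hours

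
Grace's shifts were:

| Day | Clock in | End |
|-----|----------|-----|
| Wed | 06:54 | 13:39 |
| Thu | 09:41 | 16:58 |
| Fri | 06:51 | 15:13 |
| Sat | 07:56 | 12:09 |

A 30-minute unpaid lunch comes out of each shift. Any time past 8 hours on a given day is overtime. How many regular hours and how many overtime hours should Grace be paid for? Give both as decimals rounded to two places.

Regular 24.62 hours, overtime 0.00 hours

Wed: 06:54–13:39 = 6 h 45 min; less 30 min break → 6 h 15 min
Thu: 09:41–16:58 = 7 h 17 min; less 30 min break → 6 h 47 min
Fri: 06:51–15:13 = 8 h 22 min; less 30 min break → 7 h 52 min
Sat: 07:56–12:09 = 4 h 13 min; less 30 min break → 3 h 43 min
Wed reg 6 h 15 min / OT 0 h 0 min; Thu reg 6 h 47 min / OT 0 h 0 min; Fri reg 7 h 52 min / OT 0 h 0 min; Sat reg 3 h 43 min / OT 0 h 0 min.
Totals: regular 24 h 37 min, overtime 0 h 0 min.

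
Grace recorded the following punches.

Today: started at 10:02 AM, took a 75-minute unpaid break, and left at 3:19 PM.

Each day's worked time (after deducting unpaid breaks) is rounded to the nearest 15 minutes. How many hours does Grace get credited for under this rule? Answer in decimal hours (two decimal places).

Today: 10:02 AM–3:19 PM = 5 h 17 min − 75 min = 4 h 2 min → rounds to 4 h 0 min

4.00 hours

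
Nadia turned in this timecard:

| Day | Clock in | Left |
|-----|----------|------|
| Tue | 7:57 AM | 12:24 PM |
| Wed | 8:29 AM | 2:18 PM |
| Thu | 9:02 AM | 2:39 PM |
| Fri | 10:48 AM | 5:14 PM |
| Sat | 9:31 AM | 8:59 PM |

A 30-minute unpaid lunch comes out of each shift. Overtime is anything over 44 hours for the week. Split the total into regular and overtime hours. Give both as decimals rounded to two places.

Tue: 7:57 AM–12:24 PM = 4 h 27 min; less 30 min break → 3 h 57 min
Wed: 8:29 AM–2:18 PM = 5 h 49 min; less 30 min break → 5 h 19 min
Thu: 9:02 AM–2:39 PM = 5 h 37 min; less 30 min break → 5 h 7 min
Fri: 10:48 AM–5:14 PM = 6 h 26 min; less 30 min break → 5 h 56 min
Sat: 9:31 AM–8:59 PM = 11 h 28 min; less 30 min break → 10 h 58 min
Total worked: 31 h 17 min = 31.28 h.
Threshold 44 h → overtime 0 h 0 min, regular 31 h 17 min.

Regular 31.28 hours, overtime 0.00 hours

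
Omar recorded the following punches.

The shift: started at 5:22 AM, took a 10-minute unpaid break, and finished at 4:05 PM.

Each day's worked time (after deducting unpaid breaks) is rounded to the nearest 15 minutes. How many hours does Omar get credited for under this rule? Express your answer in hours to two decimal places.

10.50 hours

The shift: 5:22 AM–4:05 PM = 10 h 43 min − 10 min = 10 h 33 min → rounds to 10 h 30 min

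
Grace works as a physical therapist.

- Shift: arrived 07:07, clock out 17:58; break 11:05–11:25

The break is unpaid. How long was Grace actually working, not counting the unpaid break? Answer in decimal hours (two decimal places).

10.52 hours

Shift: 07:07–17:58 = 10 h 51 min; less 20 min break → 10 h 31 min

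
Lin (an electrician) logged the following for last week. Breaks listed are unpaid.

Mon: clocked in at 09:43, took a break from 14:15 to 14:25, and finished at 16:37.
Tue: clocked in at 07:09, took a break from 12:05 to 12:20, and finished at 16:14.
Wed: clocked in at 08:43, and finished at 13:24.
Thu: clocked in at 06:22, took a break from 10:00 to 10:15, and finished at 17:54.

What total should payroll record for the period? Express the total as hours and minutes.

31 h 32 min

Mon: 09:43–16:37 = 6 h 54 min; less 10 min break → 6 h 44 min
Tue: 07:09–16:14 = 9 h 5 min; less 15 min break → 8 h 50 min
Wed: 08:43–13:24 = 4 h 41 min
Thu: 06:22–17:54 = 11 h 32 min; less 15 min break → 11 h 17 min
Total: 6 h 44 min + 8 h 50 min + 4 h 41 min + 11 h 17 min = 31 h 32 min.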